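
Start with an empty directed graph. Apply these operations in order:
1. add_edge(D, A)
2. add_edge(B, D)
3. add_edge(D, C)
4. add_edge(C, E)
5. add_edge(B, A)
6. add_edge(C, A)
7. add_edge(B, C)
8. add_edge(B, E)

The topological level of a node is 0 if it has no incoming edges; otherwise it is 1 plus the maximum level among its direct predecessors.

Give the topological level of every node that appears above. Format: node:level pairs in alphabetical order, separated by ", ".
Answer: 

Op 1: add_edge(D, A). Edges now: 1
Op 2: add_edge(B, D). Edges now: 2
Op 3: add_edge(D, C). Edges now: 3
Op 4: add_edge(C, E). Edges now: 4
Op 5: add_edge(B, A). Edges now: 5
Op 6: add_edge(C, A). Edges now: 6
Op 7: add_edge(B, C). Edges now: 7
Op 8: add_edge(B, E). Edges now: 8
Compute levels (Kahn BFS):
  sources (in-degree 0): B
  process B: level=0
    B->A: in-degree(A)=2, level(A)>=1
    B->C: in-degree(C)=1, level(C)>=1
    B->D: in-degree(D)=0, level(D)=1, enqueue
    B->E: in-degree(E)=1, level(E)>=1
  process D: level=1
    D->A: in-degree(A)=1, level(A)>=2
    D->C: in-degree(C)=0, level(C)=2, enqueue
  process C: level=2
    C->A: in-degree(A)=0, level(A)=3, enqueue
    C->E: in-degree(E)=0, level(E)=3, enqueue
  process A: level=3
  process E: level=3
All levels: A:3, B:0, C:2, D:1, E:3

Answer: A:3, B:0, C:2, D:1, E:3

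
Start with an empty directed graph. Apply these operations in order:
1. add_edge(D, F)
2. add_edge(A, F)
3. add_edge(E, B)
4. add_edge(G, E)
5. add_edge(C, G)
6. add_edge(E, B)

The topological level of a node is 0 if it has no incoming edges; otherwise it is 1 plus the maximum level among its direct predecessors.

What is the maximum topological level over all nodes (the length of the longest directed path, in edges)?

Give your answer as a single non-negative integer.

Answer: 3

Derivation:
Op 1: add_edge(D, F). Edges now: 1
Op 2: add_edge(A, F). Edges now: 2
Op 3: add_edge(E, B). Edges now: 3
Op 4: add_edge(G, E). Edges now: 4
Op 5: add_edge(C, G). Edges now: 5
Op 6: add_edge(E, B) (duplicate, no change). Edges now: 5
Compute levels (Kahn BFS):
  sources (in-degree 0): A, C, D
  process A: level=0
    A->F: in-degree(F)=1, level(F)>=1
  process C: level=0
    C->G: in-degree(G)=0, level(G)=1, enqueue
  process D: level=0
    D->F: in-degree(F)=0, level(F)=1, enqueue
  process G: level=1
    G->E: in-degree(E)=0, level(E)=2, enqueue
  process F: level=1
  process E: level=2
    E->B: in-degree(B)=0, level(B)=3, enqueue
  process B: level=3
All levels: A:0, B:3, C:0, D:0, E:2, F:1, G:1
max level = 3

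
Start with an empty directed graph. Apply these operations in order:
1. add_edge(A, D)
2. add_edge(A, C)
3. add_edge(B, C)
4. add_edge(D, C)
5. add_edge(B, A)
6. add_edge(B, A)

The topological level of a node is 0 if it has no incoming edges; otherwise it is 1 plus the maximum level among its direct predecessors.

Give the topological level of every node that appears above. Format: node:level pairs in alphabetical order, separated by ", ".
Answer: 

Op 1: add_edge(A, D). Edges now: 1
Op 2: add_edge(A, C). Edges now: 2
Op 3: add_edge(B, C). Edges now: 3
Op 4: add_edge(D, C). Edges now: 4
Op 5: add_edge(B, A). Edges now: 5
Op 6: add_edge(B, A) (duplicate, no change). Edges now: 5
Compute levels (Kahn BFS):
  sources (in-degree 0): B
  process B: level=0
    B->A: in-degree(A)=0, level(A)=1, enqueue
    B->C: in-degree(C)=2, level(C)>=1
  process A: level=1
    A->C: in-degree(C)=1, level(C)>=2
    A->D: in-degree(D)=0, level(D)=2, enqueue
  process D: level=2
    D->C: in-degree(C)=0, level(C)=3, enqueue
  process C: level=3
All levels: A:1, B:0, C:3, D:2

Answer: A:1, B:0, C:3, D:2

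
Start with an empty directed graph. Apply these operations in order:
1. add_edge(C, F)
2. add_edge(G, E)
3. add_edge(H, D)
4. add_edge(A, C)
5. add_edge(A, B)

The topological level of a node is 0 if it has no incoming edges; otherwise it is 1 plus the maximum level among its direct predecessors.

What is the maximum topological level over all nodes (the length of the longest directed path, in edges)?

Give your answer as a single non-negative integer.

Op 1: add_edge(C, F). Edges now: 1
Op 2: add_edge(G, E). Edges now: 2
Op 3: add_edge(H, D). Edges now: 3
Op 4: add_edge(A, C). Edges now: 4
Op 5: add_edge(A, B). Edges now: 5
Compute levels (Kahn BFS):
  sources (in-degree 0): A, G, H
  process A: level=0
    A->B: in-degree(B)=0, level(B)=1, enqueue
    A->C: in-degree(C)=0, level(C)=1, enqueue
  process G: level=0
    G->E: in-degree(E)=0, level(E)=1, enqueue
  process H: level=0
    H->D: in-degree(D)=0, level(D)=1, enqueue
  process B: level=1
  process C: level=1
    C->F: in-degree(F)=0, level(F)=2, enqueue
  process E: level=1
  process D: level=1
  process F: level=2
All levels: A:0, B:1, C:1, D:1, E:1, F:2, G:0, H:0
max level = 2

Answer: 2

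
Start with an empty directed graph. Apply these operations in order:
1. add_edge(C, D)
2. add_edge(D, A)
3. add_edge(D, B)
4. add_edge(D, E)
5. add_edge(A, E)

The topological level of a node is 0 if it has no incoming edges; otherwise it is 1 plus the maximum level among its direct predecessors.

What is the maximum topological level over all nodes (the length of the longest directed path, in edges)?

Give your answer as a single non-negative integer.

Op 1: add_edge(C, D). Edges now: 1
Op 2: add_edge(D, A). Edges now: 2
Op 3: add_edge(D, B). Edges now: 3
Op 4: add_edge(D, E). Edges now: 4
Op 5: add_edge(A, E). Edges now: 5
Compute levels (Kahn BFS):
  sources (in-degree 0): C
  process C: level=0
    C->D: in-degree(D)=0, level(D)=1, enqueue
  process D: level=1
    D->A: in-degree(A)=0, level(A)=2, enqueue
    D->B: in-degree(B)=0, level(B)=2, enqueue
    D->E: in-degree(E)=1, level(E)>=2
  process A: level=2
    A->E: in-degree(E)=0, level(E)=3, enqueue
  process B: level=2
  process E: level=3
All levels: A:2, B:2, C:0, D:1, E:3
max level = 3

Answer: 3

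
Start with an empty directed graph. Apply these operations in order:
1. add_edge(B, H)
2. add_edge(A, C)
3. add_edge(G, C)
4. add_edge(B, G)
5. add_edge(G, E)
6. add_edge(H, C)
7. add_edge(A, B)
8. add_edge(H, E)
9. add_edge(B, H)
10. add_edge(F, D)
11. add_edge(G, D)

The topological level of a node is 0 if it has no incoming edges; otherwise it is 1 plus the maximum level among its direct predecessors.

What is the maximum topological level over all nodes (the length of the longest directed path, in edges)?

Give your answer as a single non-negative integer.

Answer: 3

Derivation:
Op 1: add_edge(B, H). Edges now: 1
Op 2: add_edge(A, C). Edges now: 2
Op 3: add_edge(G, C). Edges now: 3
Op 4: add_edge(B, G). Edges now: 4
Op 5: add_edge(G, E). Edges now: 5
Op 6: add_edge(H, C). Edges now: 6
Op 7: add_edge(A, B). Edges now: 7
Op 8: add_edge(H, E). Edges now: 8
Op 9: add_edge(B, H) (duplicate, no change). Edges now: 8
Op 10: add_edge(F, D). Edges now: 9
Op 11: add_edge(G, D). Edges now: 10
Compute levels (Kahn BFS):
  sources (in-degree 0): A, F
  process A: level=0
    A->B: in-degree(B)=0, level(B)=1, enqueue
    A->C: in-degree(C)=2, level(C)>=1
  process F: level=0
    F->D: in-degree(D)=1, level(D)>=1
  process B: level=1
    B->G: in-degree(G)=0, level(G)=2, enqueue
    B->H: in-degree(H)=0, level(H)=2, enqueue
  process G: level=2
    G->C: in-degree(C)=1, level(C)>=3
    G->D: in-degree(D)=0, level(D)=3, enqueue
    G->E: in-degree(E)=1, level(E)>=3
  process H: level=2
    H->C: in-degree(C)=0, level(C)=3, enqueue
    H->E: in-degree(E)=0, level(E)=3, enqueue
  process D: level=3
  process C: level=3
  process E: level=3
All levels: A:0, B:1, C:3, D:3, E:3, F:0, G:2, H:2
max level = 3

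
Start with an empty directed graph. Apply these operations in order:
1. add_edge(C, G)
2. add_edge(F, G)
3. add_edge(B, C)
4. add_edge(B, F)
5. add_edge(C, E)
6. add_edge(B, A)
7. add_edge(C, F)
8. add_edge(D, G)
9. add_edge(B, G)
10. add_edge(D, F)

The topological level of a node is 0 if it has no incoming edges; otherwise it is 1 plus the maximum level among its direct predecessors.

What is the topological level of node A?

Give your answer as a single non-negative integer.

Op 1: add_edge(C, G). Edges now: 1
Op 2: add_edge(F, G). Edges now: 2
Op 3: add_edge(B, C). Edges now: 3
Op 4: add_edge(B, F). Edges now: 4
Op 5: add_edge(C, E). Edges now: 5
Op 6: add_edge(B, A). Edges now: 6
Op 7: add_edge(C, F). Edges now: 7
Op 8: add_edge(D, G). Edges now: 8
Op 9: add_edge(B, G). Edges now: 9
Op 10: add_edge(D, F). Edges now: 10
Compute levels (Kahn BFS):
  sources (in-degree 0): B, D
  process B: level=0
    B->A: in-degree(A)=0, level(A)=1, enqueue
    B->C: in-degree(C)=0, level(C)=1, enqueue
    B->F: in-degree(F)=2, level(F)>=1
    B->G: in-degree(G)=3, level(G)>=1
  process D: level=0
    D->F: in-degree(F)=1, level(F)>=1
    D->G: in-degree(G)=2, level(G)>=1
  process A: level=1
  process C: level=1
    C->E: in-degree(E)=0, level(E)=2, enqueue
    C->F: in-degree(F)=0, level(F)=2, enqueue
    C->G: in-degree(G)=1, level(G)>=2
  process E: level=2
  process F: level=2
    F->G: in-degree(G)=0, level(G)=3, enqueue
  process G: level=3
All levels: A:1, B:0, C:1, D:0, E:2, F:2, G:3
level(A) = 1

Answer: 1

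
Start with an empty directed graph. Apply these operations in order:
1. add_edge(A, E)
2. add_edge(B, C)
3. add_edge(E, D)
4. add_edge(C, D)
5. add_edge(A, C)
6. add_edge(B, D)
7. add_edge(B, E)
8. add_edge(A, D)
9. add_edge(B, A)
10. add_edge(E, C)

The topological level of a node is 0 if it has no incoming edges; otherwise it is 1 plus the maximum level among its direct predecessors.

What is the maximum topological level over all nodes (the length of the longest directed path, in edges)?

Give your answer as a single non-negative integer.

Op 1: add_edge(A, E). Edges now: 1
Op 2: add_edge(B, C). Edges now: 2
Op 3: add_edge(E, D). Edges now: 3
Op 4: add_edge(C, D). Edges now: 4
Op 5: add_edge(A, C). Edges now: 5
Op 6: add_edge(B, D). Edges now: 6
Op 7: add_edge(B, E). Edges now: 7
Op 8: add_edge(A, D). Edges now: 8
Op 9: add_edge(B, A). Edges now: 9
Op 10: add_edge(E, C). Edges now: 10
Compute levels (Kahn BFS):
  sources (in-degree 0): B
  process B: level=0
    B->A: in-degree(A)=0, level(A)=1, enqueue
    B->C: in-degree(C)=2, level(C)>=1
    B->D: in-degree(D)=3, level(D)>=1
    B->E: in-degree(E)=1, level(E)>=1
  process A: level=1
    A->C: in-degree(C)=1, level(C)>=2
    A->D: in-degree(D)=2, level(D)>=2
    A->E: in-degree(E)=0, level(E)=2, enqueue
  process E: level=2
    E->C: in-degree(C)=0, level(C)=3, enqueue
    E->D: in-degree(D)=1, level(D)>=3
  process C: level=3
    C->D: in-degree(D)=0, level(D)=4, enqueue
  process D: level=4
All levels: A:1, B:0, C:3, D:4, E:2
max level = 4

Answer: 4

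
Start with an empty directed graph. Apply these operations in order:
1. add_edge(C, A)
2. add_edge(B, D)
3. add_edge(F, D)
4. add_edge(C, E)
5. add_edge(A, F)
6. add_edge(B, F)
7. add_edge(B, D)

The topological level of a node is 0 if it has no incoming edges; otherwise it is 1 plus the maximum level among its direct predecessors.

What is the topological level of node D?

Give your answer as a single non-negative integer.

Answer: 3

Derivation:
Op 1: add_edge(C, A). Edges now: 1
Op 2: add_edge(B, D). Edges now: 2
Op 3: add_edge(F, D). Edges now: 3
Op 4: add_edge(C, E). Edges now: 4
Op 5: add_edge(A, F). Edges now: 5
Op 6: add_edge(B, F). Edges now: 6
Op 7: add_edge(B, D) (duplicate, no change). Edges now: 6
Compute levels (Kahn BFS):
  sources (in-degree 0): B, C
  process B: level=0
    B->D: in-degree(D)=1, level(D)>=1
    B->F: in-degree(F)=1, level(F)>=1
  process C: level=0
    C->A: in-degree(A)=0, level(A)=1, enqueue
    C->E: in-degree(E)=0, level(E)=1, enqueue
  process A: level=1
    A->F: in-degree(F)=0, level(F)=2, enqueue
  process E: level=1
  process F: level=2
    F->D: in-degree(D)=0, level(D)=3, enqueue
  process D: level=3
All levels: A:1, B:0, C:0, D:3, E:1, F:2
level(D) = 3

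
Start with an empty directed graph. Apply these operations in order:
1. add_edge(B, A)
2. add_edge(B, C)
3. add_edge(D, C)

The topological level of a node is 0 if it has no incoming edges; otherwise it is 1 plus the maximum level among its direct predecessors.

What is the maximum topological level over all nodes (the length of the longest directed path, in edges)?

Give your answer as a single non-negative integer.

Op 1: add_edge(B, A). Edges now: 1
Op 2: add_edge(B, C). Edges now: 2
Op 3: add_edge(D, C). Edges now: 3
Compute levels (Kahn BFS):
  sources (in-degree 0): B, D
  process B: level=0
    B->A: in-degree(A)=0, level(A)=1, enqueue
    B->C: in-degree(C)=1, level(C)>=1
  process D: level=0
    D->C: in-degree(C)=0, level(C)=1, enqueue
  process A: level=1
  process C: level=1
All levels: A:1, B:0, C:1, D:0
max level = 1

Answer: 1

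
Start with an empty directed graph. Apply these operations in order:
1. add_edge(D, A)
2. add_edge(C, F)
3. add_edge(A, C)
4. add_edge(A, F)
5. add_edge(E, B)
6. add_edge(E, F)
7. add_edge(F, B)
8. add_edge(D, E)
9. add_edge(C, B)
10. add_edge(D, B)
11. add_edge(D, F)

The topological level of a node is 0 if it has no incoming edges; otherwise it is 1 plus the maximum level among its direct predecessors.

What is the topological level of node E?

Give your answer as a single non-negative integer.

Answer: 1

Derivation:
Op 1: add_edge(D, A). Edges now: 1
Op 2: add_edge(C, F). Edges now: 2
Op 3: add_edge(A, C). Edges now: 3
Op 4: add_edge(A, F). Edges now: 4
Op 5: add_edge(E, B). Edges now: 5
Op 6: add_edge(E, F). Edges now: 6
Op 7: add_edge(F, B). Edges now: 7
Op 8: add_edge(D, E). Edges now: 8
Op 9: add_edge(C, B). Edges now: 9
Op 10: add_edge(D, B). Edges now: 10
Op 11: add_edge(D, F). Edges now: 11
Compute levels (Kahn BFS):
  sources (in-degree 0): D
  process D: level=0
    D->A: in-degree(A)=0, level(A)=1, enqueue
    D->B: in-degree(B)=3, level(B)>=1
    D->E: in-degree(E)=0, level(E)=1, enqueue
    D->F: in-degree(F)=3, level(F)>=1
  process A: level=1
    A->C: in-degree(C)=0, level(C)=2, enqueue
    A->F: in-degree(F)=2, level(F)>=2
  process E: level=1
    E->B: in-degree(B)=2, level(B)>=2
    E->F: in-degree(F)=1, level(F)>=2
  process C: level=2
    C->B: in-degree(B)=1, level(B)>=3
    C->F: in-degree(F)=0, level(F)=3, enqueue
  process F: level=3
    F->B: in-degree(B)=0, level(B)=4, enqueue
  process B: level=4
All levels: A:1, B:4, C:2, D:0, E:1, F:3
level(E) = 1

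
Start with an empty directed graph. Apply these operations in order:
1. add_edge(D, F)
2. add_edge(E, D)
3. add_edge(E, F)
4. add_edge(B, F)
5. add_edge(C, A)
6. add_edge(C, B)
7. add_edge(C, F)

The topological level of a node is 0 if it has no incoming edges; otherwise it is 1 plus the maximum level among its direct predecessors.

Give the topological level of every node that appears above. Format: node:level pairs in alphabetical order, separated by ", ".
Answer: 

Answer: A:1, B:1, C:0, D:1, E:0, F:2

Derivation:
Op 1: add_edge(D, F). Edges now: 1
Op 2: add_edge(E, D). Edges now: 2
Op 3: add_edge(E, F). Edges now: 3
Op 4: add_edge(B, F). Edges now: 4
Op 5: add_edge(C, A). Edges now: 5
Op 6: add_edge(C, B). Edges now: 6
Op 7: add_edge(C, F). Edges now: 7
Compute levels (Kahn BFS):
  sources (in-degree 0): C, E
  process C: level=0
    C->A: in-degree(A)=0, level(A)=1, enqueue
    C->B: in-degree(B)=0, level(B)=1, enqueue
    C->F: in-degree(F)=3, level(F)>=1
  process E: level=0
    E->D: in-degree(D)=0, level(D)=1, enqueue
    E->F: in-degree(F)=2, level(F)>=1
  process A: level=1
  process B: level=1
    B->F: in-degree(F)=1, level(F)>=2
  process D: level=1
    D->F: in-degree(F)=0, level(F)=2, enqueue
  process F: level=2
All levels: A:1, B:1, C:0, D:1, E:0, F:2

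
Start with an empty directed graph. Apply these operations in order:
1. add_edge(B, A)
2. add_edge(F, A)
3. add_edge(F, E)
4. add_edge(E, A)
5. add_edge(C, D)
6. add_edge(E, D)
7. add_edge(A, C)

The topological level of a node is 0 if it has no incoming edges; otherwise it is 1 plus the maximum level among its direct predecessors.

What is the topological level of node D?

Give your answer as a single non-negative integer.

Op 1: add_edge(B, A). Edges now: 1
Op 2: add_edge(F, A). Edges now: 2
Op 3: add_edge(F, E). Edges now: 3
Op 4: add_edge(E, A). Edges now: 4
Op 5: add_edge(C, D). Edges now: 5
Op 6: add_edge(E, D). Edges now: 6
Op 7: add_edge(A, C). Edges now: 7
Compute levels (Kahn BFS):
  sources (in-degree 0): B, F
  process B: level=0
    B->A: in-degree(A)=2, level(A)>=1
  process F: level=0
    F->A: in-degree(A)=1, level(A)>=1
    F->E: in-degree(E)=0, level(E)=1, enqueue
  process E: level=1
    E->A: in-degree(A)=0, level(A)=2, enqueue
    E->D: in-degree(D)=1, level(D)>=2
  process A: level=2
    A->C: in-degree(C)=0, level(C)=3, enqueue
  process C: level=3
    C->D: in-degree(D)=0, level(D)=4, enqueue
  process D: level=4
All levels: A:2, B:0, C:3, D:4, E:1, F:0
level(D) = 4

Answer: 4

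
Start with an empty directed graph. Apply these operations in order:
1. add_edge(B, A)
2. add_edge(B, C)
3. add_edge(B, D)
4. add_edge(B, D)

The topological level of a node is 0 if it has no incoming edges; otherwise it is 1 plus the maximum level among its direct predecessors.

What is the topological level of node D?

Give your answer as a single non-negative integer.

Op 1: add_edge(B, A). Edges now: 1
Op 2: add_edge(B, C). Edges now: 2
Op 3: add_edge(B, D). Edges now: 3
Op 4: add_edge(B, D) (duplicate, no change). Edges now: 3
Compute levels (Kahn BFS):
  sources (in-degree 0): B
  process B: level=0
    B->A: in-degree(A)=0, level(A)=1, enqueue
    B->C: in-degree(C)=0, level(C)=1, enqueue
    B->D: in-degree(D)=0, level(D)=1, enqueue
  process A: level=1
  process C: level=1
  process D: level=1
All levels: A:1, B:0, C:1, D:1
level(D) = 1

Answer: 1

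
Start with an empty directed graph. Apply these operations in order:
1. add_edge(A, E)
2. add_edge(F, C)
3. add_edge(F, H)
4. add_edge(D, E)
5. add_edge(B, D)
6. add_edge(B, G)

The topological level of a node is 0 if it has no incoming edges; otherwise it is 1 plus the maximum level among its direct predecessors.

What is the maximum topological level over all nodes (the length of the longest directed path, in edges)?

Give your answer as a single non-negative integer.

Op 1: add_edge(A, E). Edges now: 1
Op 2: add_edge(F, C). Edges now: 2
Op 3: add_edge(F, H). Edges now: 3
Op 4: add_edge(D, E). Edges now: 4
Op 5: add_edge(B, D). Edges now: 5
Op 6: add_edge(B, G). Edges now: 6
Compute levels (Kahn BFS):
  sources (in-degree 0): A, B, F
  process A: level=0
    A->E: in-degree(E)=1, level(E)>=1
  process B: level=0
    B->D: in-degree(D)=0, level(D)=1, enqueue
    B->G: in-degree(G)=0, level(G)=1, enqueue
  process F: level=0
    F->C: in-degree(C)=0, level(C)=1, enqueue
    F->H: in-degree(H)=0, level(H)=1, enqueue
  process D: level=1
    D->E: in-degree(E)=0, level(E)=2, enqueue
  process G: level=1
  process C: level=1
  process H: level=1
  process E: level=2
All levels: A:0, B:0, C:1, D:1, E:2, F:0, G:1, H:1
max level = 2

Answer: 2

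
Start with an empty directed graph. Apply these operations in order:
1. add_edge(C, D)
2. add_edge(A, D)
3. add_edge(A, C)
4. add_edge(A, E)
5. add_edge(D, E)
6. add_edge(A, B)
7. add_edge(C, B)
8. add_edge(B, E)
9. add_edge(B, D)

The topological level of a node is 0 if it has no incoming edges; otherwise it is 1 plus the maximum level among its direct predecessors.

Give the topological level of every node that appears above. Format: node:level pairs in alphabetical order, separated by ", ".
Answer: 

Answer: A:0, B:2, C:1, D:3, E:4

Derivation:
Op 1: add_edge(C, D). Edges now: 1
Op 2: add_edge(A, D). Edges now: 2
Op 3: add_edge(A, C). Edges now: 3
Op 4: add_edge(A, E). Edges now: 4
Op 5: add_edge(D, E). Edges now: 5
Op 6: add_edge(A, B). Edges now: 6
Op 7: add_edge(C, B). Edges now: 7
Op 8: add_edge(B, E). Edges now: 8
Op 9: add_edge(B, D). Edges now: 9
Compute levels (Kahn BFS):
  sources (in-degree 0): A
  process A: level=0
    A->B: in-degree(B)=1, level(B)>=1
    A->C: in-degree(C)=0, level(C)=1, enqueue
    A->D: in-degree(D)=2, level(D)>=1
    A->E: in-degree(E)=2, level(E)>=1
  process C: level=1
    C->B: in-degree(B)=0, level(B)=2, enqueue
    C->D: in-degree(D)=1, level(D)>=2
  process B: level=2
    B->D: in-degree(D)=0, level(D)=3, enqueue
    B->E: in-degree(E)=1, level(E)>=3
  process D: level=3
    D->E: in-degree(E)=0, level(E)=4, enqueue
  process E: level=4
All levels: A:0, B:2, C:1, D:3, E:4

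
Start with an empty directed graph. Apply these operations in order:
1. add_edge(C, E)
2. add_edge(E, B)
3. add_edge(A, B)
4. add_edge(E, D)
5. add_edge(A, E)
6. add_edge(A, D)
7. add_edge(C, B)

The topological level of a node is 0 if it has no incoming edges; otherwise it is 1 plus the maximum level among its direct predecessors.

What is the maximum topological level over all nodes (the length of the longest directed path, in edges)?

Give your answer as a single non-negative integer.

Answer: 2

Derivation:
Op 1: add_edge(C, E). Edges now: 1
Op 2: add_edge(E, B). Edges now: 2
Op 3: add_edge(A, B). Edges now: 3
Op 4: add_edge(E, D). Edges now: 4
Op 5: add_edge(A, E). Edges now: 5
Op 6: add_edge(A, D). Edges now: 6
Op 7: add_edge(C, B). Edges now: 7
Compute levels (Kahn BFS):
  sources (in-degree 0): A, C
  process A: level=0
    A->B: in-degree(B)=2, level(B)>=1
    A->D: in-degree(D)=1, level(D)>=1
    A->E: in-degree(E)=1, level(E)>=1
  process C: level=0
    C->B: in-degree(B)=1, level(B)>=1
    C->E: in-degree(E)=0, level(E)=1, enqueue
  process E: level=1
    E->B: in-degree(B)=0, level(B)=2, enqueue
    E->D: in-degree(D)=0, level(D)=2, enqueue
  process B: level=2
  process D: level=2
All levels: A:0, B:2, C:0, D:2, E:1
max level = 2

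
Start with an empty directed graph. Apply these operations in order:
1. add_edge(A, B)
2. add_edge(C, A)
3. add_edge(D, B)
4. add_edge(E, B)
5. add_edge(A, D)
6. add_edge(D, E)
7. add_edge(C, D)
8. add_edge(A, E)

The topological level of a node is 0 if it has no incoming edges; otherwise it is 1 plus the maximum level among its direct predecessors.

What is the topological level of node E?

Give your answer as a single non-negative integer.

Op 1: add_edge(A, B). Edges now: 1
Op 2: add_edge(C, A). Edges now: 2
Op 3: add_edge(D, B). Edges now: 3
Op 4: add_edge(E, B). Edges now: 4
Op 5: add_edge(A, D). Edges now: 5
Op 6: add_edge(D, E). Edges now: 6
Op 7: add_edge(C, D). Edges now: 7
Op 8: add_edge(A, E). Edges now: 8
Compute levels (Kahn BFS):
  sources (in-degree 0): C
  process C: level=0
    C->A: in-degree(A)=0, level(A)=1, enqueue
    C->D: in-degree(D)=1, level(D)>=1
  process A: level=1
    A->B: in-degree(B)=2, level(B)>=2
    A->D: in-degree(D)=0, level(D)=2, enqueue
    A->E: in-degree(E)=1, level(E)>=2
  process D: level=2
    D->B: in-degree(B)=1, level(B)>=3
    D->E: in-degree(E)=0, level(E)=3, enqueue
  process E: level=3
    E->B: in-degree(B)=0, level(B)=4, enqueue
  process B: level=4
All levels: A:1, B:4, C:0, D:2, E:3
level(E) = 3

Answer: 3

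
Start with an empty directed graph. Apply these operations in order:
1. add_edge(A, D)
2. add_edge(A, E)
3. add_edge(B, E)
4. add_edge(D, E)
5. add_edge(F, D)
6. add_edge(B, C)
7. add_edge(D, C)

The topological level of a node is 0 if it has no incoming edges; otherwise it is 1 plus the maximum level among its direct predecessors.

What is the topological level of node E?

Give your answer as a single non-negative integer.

Op 1: add_edge(A, D). Edges now: 1
Op 2: add_edge(A, E). Edges now: 2
Op 3: add_edge(B, E). Edges now: 3
Op 4: add_edge(D, E). Edges now: 4
Op 5: add_edge(F, D). Edges now: 5
Op 6: add_edge(B, C). Edges now: 6
Op 7: add_edge(D, C). Edges now: 7
Compute levels (Kahn BFS):
  sources (in-degree 0): A, B, F
  process A: level=0
    A->D: in-degree(D)=1, level(D)>=1
    A->E: in-degree(E)=2, level(E)>=1
  process B: level=0
    B->C: in-degree(C)=1, level(C)>=1
    B->E: in-degree(E)=1, level(E)>=1
  process F: level=0
    F->D: in-degree(D)=0, level(D)=1, enqueue
  process D: level=1
    D->C: in-degree(C)=0, level(C)=2, enqueue
    D->E: in-degree(E)=0, level(E)=2, enqueue
  process C: level=2
  process E: level=2
All levels: A:0, B:0, C:2, D:1, E:2, F:0
level(E) = 2

Answer: 2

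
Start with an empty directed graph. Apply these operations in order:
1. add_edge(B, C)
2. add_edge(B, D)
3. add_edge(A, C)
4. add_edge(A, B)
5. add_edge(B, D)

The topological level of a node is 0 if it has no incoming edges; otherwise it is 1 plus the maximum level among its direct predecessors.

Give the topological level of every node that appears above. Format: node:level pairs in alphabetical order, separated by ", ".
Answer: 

Op 1: add_edge(B, C). Edges now: 1
Op 2: add_edge(B, D). Edges now: 2
Op 3: add_edge(A, C). Edges now: 3
Op 4: add_edge(A, B). Edges now: 4
Op 5: add_edge(B, D) (duplicate, no change). Edges now: 4
Compute levels (Kahn BFS):
  sources (in-degree 0): A
  process A: level=0
    A->B: in-degree(B)=0, level(B)=1, enqueue
    A->C: in-degree(C)=1, level(C)>=1
  process B: level=1
    B->C: in-degree(C)=0, level(C)=2, enqueue
    B->D: in-degree(D)=0, level(D)=2, enqueue
  process C: level=2
  process D: level=2
All levels: A:0, B:1, C:2, D:2

Answer: A:0, B:1, C:2, D:2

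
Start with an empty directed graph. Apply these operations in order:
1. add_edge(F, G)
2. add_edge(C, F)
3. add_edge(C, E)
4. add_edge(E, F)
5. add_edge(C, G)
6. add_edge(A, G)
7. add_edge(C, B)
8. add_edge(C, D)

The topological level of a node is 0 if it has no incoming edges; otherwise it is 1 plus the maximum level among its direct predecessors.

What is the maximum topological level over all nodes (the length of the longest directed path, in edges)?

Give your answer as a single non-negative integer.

Answer: 3

Derivation:
Op 1: add_edge(F, G). Edges now: 1
Op 2: add_edge(C, F). Edges now: 2
Op 3: add_edge(C, E). Edges now: 3
Op 4: add_edge(E, F). Edges now: 4
Op 5: add_edge(C, G). Edges now: 5
Op 6: add_edge(A, G). Edges now: 6
Op 7: add_edge(C, B). Edges now: 7
Op 8: add_edge(C, D). Edges now: 8
Compute levels (Kahn BFS):
  sources (in-degree 0): A, C
  process A: level=0
    A->G: in-degree(G)=2, level(G)>=1
  process C: level=0
    C->B: in-degree(B)=0, level(B)=1, enqueue
    C->D: in-degree(D)=0, level(D)=1, enqueue
    C->E: in-degree(E)=0, level(E)=1, enqueue
    C->F: in-degree(F)=1, level(F)>=1
    C->G: in-degree(G)=1, level(G)>=1
  process B: level=1
  process D: level=1
  process E: level=1
    E->F: in-degree(F)=0, level(F)=2, enqueue
  process F: level=2
    F->G: in-degree(G)=0, level(G)=3, enqueue
  process G: level=3
All levels: A:0, B:1, C:0, D:1, E:1, F:2, G:3
max level = 3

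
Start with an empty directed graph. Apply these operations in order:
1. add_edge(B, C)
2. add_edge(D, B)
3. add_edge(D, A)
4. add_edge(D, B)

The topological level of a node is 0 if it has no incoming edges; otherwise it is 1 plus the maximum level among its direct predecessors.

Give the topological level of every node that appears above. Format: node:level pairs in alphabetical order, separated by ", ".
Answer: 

Op 1: add_edge(B, C). Edges now: 1
Op 2: add_edge(D, B). Edges now: 2
Op 3: add_edge(D, A). Edges now: 3
Op 4: add_edge(D, B) (duplicate, no change). Edges now: 3
Compute levels (Kahn BFS):
  sources (in-degree 0): D
  process D: level=0
    D->A: in-degree(A)=0, level(A)=1, enqueue
    D->B: in-degree(B)=0, level(B)=1, enqueue
  process A: level=1
  process B: level=1
    B->C: in-degree(C)=0, level(C)=2, enqueue
  process C: level=2
All levels: A:1, B:1, C:2, D:0

Answer: A:1, B:1, C:2, D:0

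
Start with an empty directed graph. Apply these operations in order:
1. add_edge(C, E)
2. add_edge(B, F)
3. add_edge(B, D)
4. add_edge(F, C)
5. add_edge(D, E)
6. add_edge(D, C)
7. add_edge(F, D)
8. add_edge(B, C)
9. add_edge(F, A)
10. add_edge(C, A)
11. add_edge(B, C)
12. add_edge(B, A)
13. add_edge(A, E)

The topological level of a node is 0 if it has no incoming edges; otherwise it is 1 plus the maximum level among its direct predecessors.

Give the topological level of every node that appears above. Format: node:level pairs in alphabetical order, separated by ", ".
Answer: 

Answer: A:4, B:0, C:3, D:2, E:5, F:1

Derivation:
Op 1: add_edge(C, E). Edges now: 1
Op 2: add_edge(B, F). Edges now: 2
Op 3: add_edge(B, D). Edges now: 3
Op 4: add_edge(F, C). Edges now: 4
Op 5: add_edge(D, E). Edges now: 5
Op 6: add_edge(D, C). Edges now: 6
Op 7: add_edge(F, D). Edges now: 7
Op 8: add_edge(B, C). Edges now: 8
Op 9: add_edge(F, A). Edges now: 9
Op 10: add_edge(C, A). Edges now: 10
Op 11: add_edge(B, C) (duplicate, no change). Edges now: 10
Op 12: add_edge(B, A). Edges now: 11
Op 13: add_edge(A, E). Edges now: 12
Compute levels (Kahn BFS):
  sources (in-degree 0): B
  process B: level=0
    B->A: in-degree(A)=2, level(A)>=1
    B->C: in-degree(C)=2, level(C)>=1
    B->D: in-degree(D)=1, level(D)>=1
    B->F: in-degree(F)=0, level(F)=1, enqueue
  process F: level=1
    F->A: in-degree(A)=1, level(A)>=2
    F->C: in-degree(C)=1, level(C)>=2
    F->D: in-degree(D)=0, level(D)=2, enqueue
  process D: level=2
    D->C: in-degree(C)=0, level(C)=3, enqueue
    D->E: in-degree(E)=2, level(E)>=3
  process C: level=3
    C->A: in-degree(A)=0, level(A)=4, enqueue
    C->E: in-degree(E)=1, level(E)>=4
  process A: level=4
    A->E: in-degree(E)=0, level(E)=5, enqueue
  process E: level=5
All levels: A:4, B:0, C:3, D:2, E:5, F:1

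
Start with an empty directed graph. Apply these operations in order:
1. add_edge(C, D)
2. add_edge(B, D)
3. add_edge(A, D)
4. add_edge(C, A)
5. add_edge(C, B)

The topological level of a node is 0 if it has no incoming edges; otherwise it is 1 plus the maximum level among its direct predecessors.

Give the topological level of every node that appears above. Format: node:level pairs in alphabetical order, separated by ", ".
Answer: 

Answer: A:1, B:1, C:0, D:2

Derivation:
Op 1: add_edge(C, D). Edges now: 1
Op 2: add_edge(B, D). Edges now: 2
Op 3: add_edge(A, D). Edges now: 3
Op 4: add_edge(C, A). Edges now: 4
Op 5: add_edge(C, B). Edges now: 5
Compute levels (Kahn BFS):
  sources (in-degree 0): C
  process C: level=0
    C->A: in-degree(A)=0, level(A)=1, enqueue
    C->B: in-degree(B)=0, level(B)=1, enqueue
    C->D: in-degree(D)=2, level(D)>=1
  process A: level=1
    A->D: in-degree(D)=1, level(D)>=2
  process B: level=1
    B->D: in-degree(D)=0, level(D)=2, enqueue
  process D: level=2
All levels: A:1, B:1, C:0, D:2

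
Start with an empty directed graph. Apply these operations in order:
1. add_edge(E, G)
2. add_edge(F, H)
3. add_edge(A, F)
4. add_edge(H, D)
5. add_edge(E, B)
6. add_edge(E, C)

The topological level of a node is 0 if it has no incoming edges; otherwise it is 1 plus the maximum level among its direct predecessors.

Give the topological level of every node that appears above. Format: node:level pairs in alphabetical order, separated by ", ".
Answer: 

Op 1: add_edge(E, G). Edges now: 1
Op 2: add_edge(F, H). Edges now: 2
Op 3: add_edge(A, F). Edges now: 3
Op 4: add_edge(H, D). Edges now: 4
Op 5: add_edge(E, B). Edges now: 5
Op 6: add_edge(E, C). Edges now: 6
Compute levels (Kahn BFS):
  sources (in-degree 0): A, E
  process A: level=0
    A->F: in-degree(F)=0, level(F)=1, enqueue
  process E: level=0
    E->B: in-degree(B)=0, level(B)=1, enqueue
    E->C: in-degree(C)=0, level(C)=1, enqueue
    E->G: in-degree(G)=0, level(G)=1, enqueue
  process F: level=1
    F->H: in-degree(H)=0, level(H)=2, enqueue
  process B: level=1
  process C: level=1
  process G: level=1
  process H: level=2
    H->D: in-degree(D)=0, level(D)=3, enqueue
  process D: level=3
All levels: A:0, B:1, C:1, D:3, E:0, F:1, G:1, H:2

Answer: A:0, B:1, C:1, D:3, E:0, F:1, G:1, H:2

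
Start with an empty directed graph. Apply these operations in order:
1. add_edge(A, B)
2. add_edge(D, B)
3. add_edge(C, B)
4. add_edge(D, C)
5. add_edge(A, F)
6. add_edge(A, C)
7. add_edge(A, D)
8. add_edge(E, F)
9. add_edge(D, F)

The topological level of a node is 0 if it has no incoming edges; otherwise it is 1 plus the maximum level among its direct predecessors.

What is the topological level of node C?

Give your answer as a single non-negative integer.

Op 1: add_edge(A, B). Edges now: 1
Op 2: add_edge(D, B). Edges now: 2
Op 3: add_edge(C, B). Edges now: 3
Op 4: add_edge(D, C). Edges now: 4
Op 5: add_edge(A, F). Edges now: 5
Op 6: add_edge(A, C). Edges now: 6
Op 7: add_edge(A, D). Edges now: 7
Op 8: add_edge(E, F). Edges now: 8
Op 9: add_edge(D, F). Edges now: 9
Compute levels (Kahn BFS):
  sources (in-degree 0): A, E
  process A: level=0
    A->B: in-degree(B)=2, level(B)>=1
    A->C: in-degree(C)=1, level(C)>=1
    A->D: in-degree(D)=0, level(D)=1, enqueue
    A->F: in-degree(F)=2, level(F)>=1
  process E: level=0
    E->F: in-degree(F)=1, level(F)>=1
  process D: level=1
    D->B: in-degree(B)=1, level(B)>=2
    D->C: in-degree(C)=0, level(C)=2, enqueue
    D->F: in-degree(F)=0, level(F)=2, enqueue
  process C: level=2
    C->B: in-degree(B)=0, level(B)=3, enqueue
  process F: level=2
  process B: level=3
All levels: A:0, B:3, C:2, D:1, E:0, F:2
level(C) = 2

Answer: 2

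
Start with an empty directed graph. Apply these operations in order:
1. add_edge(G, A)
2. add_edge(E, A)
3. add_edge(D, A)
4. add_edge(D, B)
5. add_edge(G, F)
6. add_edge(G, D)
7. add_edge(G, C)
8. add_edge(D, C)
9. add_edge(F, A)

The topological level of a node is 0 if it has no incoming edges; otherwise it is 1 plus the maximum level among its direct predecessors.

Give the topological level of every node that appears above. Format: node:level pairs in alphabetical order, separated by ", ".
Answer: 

Answer: A:2, B:2, C:2, D:1, E:0, F:1, G:0

Derivation:
Op 1: add_edge(G, A). Edges now: 1
Op 2: add_edge(E, A). Edges now: 2
Op 3: add_edge(D, A). Edges now: 3
Op 4: add_edge(D, B). Edges now: 4
Op 5: add_edge(G, F). Edges now: 5
Op 6: add_edge(G, D). Edges now: 6
Op 7: add_edge(G, C). Edges now: 7
Op 8: add_edge(D, C). Edges now: 8
Op 9: add_edge(F, A). Edges now: 9
Compute levels (Kahn BFS):
  sources (in-degree 0): E, G
  process E: level=0
    E->A: in-degree(A)=3, level(A)>=1
  process G: level=0
    G->A: in-degree(A)=2, level(A)>=1
    G->C: in-degree(C)=1, level(C)>=1
    G->D: in-degree(D)=0, level(D)=1, enqueue
    G->F: in-degree(F)=0, level(F)=1, enqueue
  process D: level=1
    D->A: in-degree(A)=1, level(A)>=2
    D->B: in-degree(B)=0, level(B)=2, enqueue
    D->C: in-degree(C)=0, level(C)=2, enqueue
  process F: level=1
    F->A: in-degree(A)=0, level(A)=2, enqueue
  process B: level=2
  process C: level=2
  process A: level=2
All levels: A:2, B:2, C:2, D:1, E:0, F:1, G:0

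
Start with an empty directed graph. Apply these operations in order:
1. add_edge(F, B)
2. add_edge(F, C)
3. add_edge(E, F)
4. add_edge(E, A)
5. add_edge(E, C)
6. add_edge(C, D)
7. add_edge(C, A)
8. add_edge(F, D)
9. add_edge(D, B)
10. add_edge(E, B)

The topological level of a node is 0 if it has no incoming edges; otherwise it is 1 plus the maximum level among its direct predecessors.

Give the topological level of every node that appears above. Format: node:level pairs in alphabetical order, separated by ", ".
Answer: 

Answer: A:3, B:4, C:2, D:3, E:0, F:1

Derivation:
Op 1: add_edge(F, B). Edges now: 1
Op 2: add_edge(F, C). Edges now: 2
Op 3: add_edge(E, F). Edges now: 3
Op 4: add_edge(E, A). Edges now: 4
Op 5: add_edge(E, C). Edges now: 5
Op 6: add_edge(C, D). Edges now: 6
Op 7: add_edge(C, A). Edges now: 7
Op 8: add_edge(F, D). Edges now: 8
Op 9: add_edge(D, B). Edges now: 9
Op 10: add_edge(E, B). Edges now: 10
Compute levels (Kahn BFS):
  sources (in-degree 0): E
  process E: level=0
    E->A: in-degree(A)=1, level(A)>=1
    E->B: in-degree(B)=2, level(B)>=1
    E->C: in-degree(C)=1, level(C)>=1
    E->F: in-degree(F)=0, level(F)=1, enqueue
  process F: level=1
    F->B: in-degree(B)=1, level(B)>=2
    F->C: in-degree(C)=0, level(C)=2, enqueue
    F->D: in-degree(D)=1, level(D)>=2
  process C: level=2
    C->A: in-degree(A)=0, level(A)=3, enqueue
    C->D: in-degree(D)=0, level(D)=3, enqueue
  process A: level=3
  process D: level=3
    D->B: in-degree(B)=0, level(B)=4, enqueue
  process B: level=4
All levels: A:3, B:4, C:2, D:3, E:0, F:1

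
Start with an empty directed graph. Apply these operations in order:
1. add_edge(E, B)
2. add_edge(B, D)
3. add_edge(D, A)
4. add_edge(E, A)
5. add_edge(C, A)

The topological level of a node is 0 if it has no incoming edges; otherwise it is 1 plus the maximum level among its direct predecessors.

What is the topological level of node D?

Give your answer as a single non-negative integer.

Op 1: add_edge(E, B). Edges now: 1
Op 2: add_edge(B, D). Edges now: 2
Op 3: add_edge(D, A). Edges now: 3
Op 4: add_edge(E, A). Edges now: 4
Op 5: add_edge(C, A). Edges now: 5
Compute levels (Kahn BFS):
  sources (in-degree 0): C, E
  process C: level=0
    C->A: in-degree(A)=2, level(A)>=1
  process E: level=0
    E->A: in-degree(A)=1, level(A)>=1
    E->B: in-degree(B)=0, level(B)=1, enqueue
  process B: level=1
    B->D: in-degree(D)=0, level(D)=2, enqueue
  process D: level=2
    D->A: in-degree(A)=0, level(A)=3, enqueue
  process A: level=3
All levels: A:3, B:1, C:0, D:2, E:0
level(D) = 2

Answer: 2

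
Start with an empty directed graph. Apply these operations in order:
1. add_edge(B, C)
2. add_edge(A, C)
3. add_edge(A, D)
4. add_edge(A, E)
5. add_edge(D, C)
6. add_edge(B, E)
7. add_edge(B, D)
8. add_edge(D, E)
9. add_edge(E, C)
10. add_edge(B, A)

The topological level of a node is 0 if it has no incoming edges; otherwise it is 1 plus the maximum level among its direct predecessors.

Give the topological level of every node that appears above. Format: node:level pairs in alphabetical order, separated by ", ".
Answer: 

Op 1: add_edge(B, C). Edges now: 1
Op 2: add_edge(A, C). Edges now: 2
Op 3: add_edge(A, D). Edges now: 3
Op 4: add_edge(A, E). Edges now: 4
Op 5: add_edge(D, C). Edges now: 5
Op 6: add_edge(B, E). Edges now: 6
Op 7: add_edge(B, D). Edges now: 7
Op 8: add_edge(D, E). Edges now: 8
Op 9: add_edge(E, C). Edges now: 9
Op 10: add_edge(B, A). Edges now: 10
Compute levels (Kahn BFS):
  sources (in-degree 0): B
  process B: level=0
    B->A: in-degree(A)=0, level(A)=1, enqueue
    B->C: in-degree(C)=3, level(C)>=1
    B->D: in-degree(D)=1, level(D)>=1
    B->E: in-degree(E)=2, level(E)>=1
  process A: level=1
    A->C: in-degree(C)=2, level(C)>=2
    A->D: in-degree(D)=0, level(D)=2, enqueue
    A->E: in-degree(E)=1, level(E)>=2
  process D: level=2
    D->C: in-degree(C)=1, level(C)>=3
    D->E: in-degree(E)=0, level(E)=3, enqueue
  process E: level=3
    E->C: in-degree(C)=0, level(C)=4, enqueue
  process C: level=4
All levels: A:1, B:0, C:4, D:2, E:3

Answer: A:1, B:0, C:4, D:2, E:3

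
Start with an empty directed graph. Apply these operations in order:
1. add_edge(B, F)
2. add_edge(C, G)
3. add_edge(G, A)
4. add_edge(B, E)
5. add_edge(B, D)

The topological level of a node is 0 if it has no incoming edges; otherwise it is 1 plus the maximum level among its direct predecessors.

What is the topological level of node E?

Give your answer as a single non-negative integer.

Answer: 1

Derivation:
Op 1: add_edge(B, F). Edges now: 1
Op 2: add_edge(C, G). Edges now: 2
Op 3: add_edge(G, A). Edges now: 3
Op 4: add_edge(B, E). Edges now: 4
Op 5: add_edge(B, D). Edges now: 5
Compute levels (Kahn BFS):
  sources (in-degree 0): B, C
  process B: level=0
    B->D: in-degree(D)=0, level(D)=1, enqueue
    B->E: in-degree(E)=0, level(E)=1, enqueue
    B->F: in-degree(F)=0, level(F)=1, enqueue
  process C: level=0
    C->G: in-degree(G)=0, level(G)=1, enqueue
  process D: level=1
  process E: level=1
  process F: level=1
  process G: level=1
    G->A: in-degree(A)=0, level(A)=2, enqueue
  process A: level=2
All levels: A:2, B:0, C:0, D:1, E:1, F:1, G:1
level(E) = 1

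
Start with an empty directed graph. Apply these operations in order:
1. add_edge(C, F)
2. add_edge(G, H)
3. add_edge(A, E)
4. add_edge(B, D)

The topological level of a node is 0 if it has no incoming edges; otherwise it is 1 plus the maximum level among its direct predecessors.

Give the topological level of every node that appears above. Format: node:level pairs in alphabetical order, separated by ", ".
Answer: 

Answer: A:0, B:0, C:0, D:1, E:1, F:1, G:0, H:1

Derivation:
Op 1: add_edge(C, F). Edges now: 1
Op 2: add_edge(G, H). Edges now: 2
Op 3: add_edge(A, E). Edges now: 3
Op 4: add_edge(B, D). Edges now: 4
Compute levels (Kahn BFS):
  sources (in-degree 0): A, B, C, G
  process A: level=0
    A->E: in-degree(E)=0, level(E)=1, enqueue
  process B: level=0
    B->D: in-degree(D)=0, level(D)=1, enqueue
  process C: level=0
    C->F: in-degree(F)=0, level(F)=1, enqueue
  process G: level=0
    G->H: in-degree(H)=0, level(H)=1, enqueue
  process E: level=1
  process D: level=1
  process F: level=1
  process H: level=1
All levels: A:0, B:0, C:0, D:1, E:1, F:1, G:0, H:1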